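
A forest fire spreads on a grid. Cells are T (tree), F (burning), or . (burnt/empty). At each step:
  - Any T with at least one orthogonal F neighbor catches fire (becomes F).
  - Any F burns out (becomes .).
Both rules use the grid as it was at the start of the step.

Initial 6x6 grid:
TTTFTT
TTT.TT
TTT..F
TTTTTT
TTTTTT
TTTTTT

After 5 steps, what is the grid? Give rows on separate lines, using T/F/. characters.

Step 1: 4 trees catch fire, 2 burn out
  TTF.FT
  TTT.TF
  TTT...
  TTTTTF
  TTTTTT
  TTTTTT
Step 2: 6 trees catch fire, 4 burn out
  TF...F
  TTF.F.
  TTT...
  TTTTF.
  TTTTTF
  TTTTTT
Step 3: 6 trees catch fire, 6 burn out
  F.....
  TF....
  TTF...
  TTTF..
  TTTTF.
  TTTTTF
Step 4: 5 trees catch fire, 6 burn out
  ......
  F.....
  TF....
  TTF...
  TTTF..
  TTTTF.
Step 5: 4 trees catch fire, 5 burn out
  ......
  ......
  F.....
  TF....
  TTF...
  TTTF..

......
......
F.....
TF....
TTF...
TTTF..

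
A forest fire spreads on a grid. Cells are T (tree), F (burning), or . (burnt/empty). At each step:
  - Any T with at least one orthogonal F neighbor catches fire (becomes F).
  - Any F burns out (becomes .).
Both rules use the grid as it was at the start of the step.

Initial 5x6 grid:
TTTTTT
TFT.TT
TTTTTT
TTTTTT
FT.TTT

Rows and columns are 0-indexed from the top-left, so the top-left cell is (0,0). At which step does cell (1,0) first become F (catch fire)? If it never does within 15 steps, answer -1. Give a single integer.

Step 1: cell (1,0)='F' (+6 fires, +2 burnt)
  -> target ignites at step 1
Step 2: cell (1,0)='.' (+5 fires, +6 burnt)
Step 3: cell (1,0)='.' (+3 fires, +5 burnt)
Step 4: cell (1,0)='.' (+3 fires, +3 burnt)
Step 5: cell (1,0)='.' (+5 fires, +3 burnt)
Step 6: cell (1,0)='.' (+3 fires, +5 burnt)
Step 7: cell (1,0)='.' (+1 fires, +3 burnt)
Step 8: cell (1,0)='.' (+0 fires, +1 burnt)
  fire out at step 8

1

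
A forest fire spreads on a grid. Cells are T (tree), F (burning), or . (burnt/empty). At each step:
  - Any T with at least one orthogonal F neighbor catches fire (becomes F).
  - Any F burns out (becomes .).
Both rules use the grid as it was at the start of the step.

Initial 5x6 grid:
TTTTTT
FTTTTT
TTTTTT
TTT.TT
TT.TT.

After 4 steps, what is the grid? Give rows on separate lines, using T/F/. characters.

Step 1: 3 trees catch fire, 1 burn out
  FTTTTT
  .FTTTT
  FTTTTT
  TTT.TT
  TT.TT.
Step 2: 4 trees catch fire, 3 burn out
  .FTTTT
  ..FTTT
  .FTTTT
  FTT.TT
  TT.TT.
Step 3: 5 trees catch fire, 4 burn out
  ..FTTT
  ...FTT
  ..FTTT
  .FT.TT
  FT.TT.
Step 4: 5 trees catch fire, 5 burn out
  ...FTT
  ....FT
  ...FTT
  ..F.TT
  .F.TT.

...FTT
....FT
...FTT
..F.TT
.F.TT.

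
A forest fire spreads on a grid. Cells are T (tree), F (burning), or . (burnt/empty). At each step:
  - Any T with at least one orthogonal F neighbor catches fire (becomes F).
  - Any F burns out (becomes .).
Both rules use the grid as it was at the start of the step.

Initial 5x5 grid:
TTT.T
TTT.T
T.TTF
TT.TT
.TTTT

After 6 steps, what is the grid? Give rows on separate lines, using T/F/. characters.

Step 1: 3 trees catch fire, 1 burn out
  TTT.T
  TTT.F
  T.TF.
  TT.TF
  .TTTT
Step 2: 4 trees catch fire, 3 burn out
  TTT.F
  TTT..
  T.F..
  TT.F.
  .TTTF
Step 3: 2 trees catch fire, 4 burn out
  TTT..
  TTF..
  T....
  TT...
  .TTF.
Step 4: 3 trees catch fire, 2 burn out
  TTF..
  TF...
  T....
  TT...
  .TF..
Step 5: 3 trees catch fire, 3 burn out
  TF...
  F....
  T....
  TT...
  .F...
Step 6: 3 trees catch fire, 3 burn out
  F....
  .....
  F....
  TF...
  .....

F....
.....
F....
TF...
.....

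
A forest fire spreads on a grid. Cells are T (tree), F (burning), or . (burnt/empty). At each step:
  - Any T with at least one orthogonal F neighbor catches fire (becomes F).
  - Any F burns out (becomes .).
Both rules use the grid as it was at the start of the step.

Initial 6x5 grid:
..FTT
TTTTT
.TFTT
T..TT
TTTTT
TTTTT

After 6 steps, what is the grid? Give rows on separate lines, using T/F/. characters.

Step 1: 4 trees catch fire, 2 burn out
  ...FT
  TTFTT
  .F.FT
  T..TT
  TTTTT
  TTTTT
Step 2: 5 trees catch fire, 4 burn out
  ....F
  TF.FT
  ....F
  T..FT
  TTTTT
  TTTTT
Step 3: 4 trees catch fire, 5 burn out
  .....
  F...F
  .....
  T...F
  TTTFT
  TTTTT
Step 4: 3 trees catch fire, 4 burn out
  .....
  .....
  .....
  T....
  TTF.F
  TTTFT
Step 5: 3 trees catch fire, 3 burn out
  .....
  .....
  .....
  T....
  TF...
  TTF.F
Step 6: 2 trees catch fire, 3 burn out
  .....
  .....
  .....
  T....
  F....
  TF...

.....
.....
.....
T....
F....
TF...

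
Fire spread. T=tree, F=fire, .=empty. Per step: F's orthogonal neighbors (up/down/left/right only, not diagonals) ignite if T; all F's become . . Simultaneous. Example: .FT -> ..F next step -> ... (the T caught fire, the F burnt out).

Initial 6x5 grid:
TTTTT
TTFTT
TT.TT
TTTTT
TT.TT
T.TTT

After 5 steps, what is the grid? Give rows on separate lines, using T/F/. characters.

Step 1: 3 trees catch fire, 1 burn out
  TTFTT
  TF.FT
  TT.TT
  TTTTT
  TT.TT
  T.TTT
Step 2: 6 trees catch fire, 3 burn out
  TF.FT
  F...F
  TF.FT
  TTTTT
  TT.TT
  T.TTT
Step 3: 6 trees catch fire, 6 burn out
  F...F
  .....
  F...F
  TFTFT
  TT.TT
  T.TTT
Step 4: 5 trees catch fire, 6 burn out
  .....
  .....
  .....
  F.F.F
  TF.FT
  T.TTT
Step 5: 3 trees catch fire, 5 burn out
  .....
  .....
  .....
  .....
  F...F
  T.TFT

.....
.....
.....
.....
F...F
T.TFT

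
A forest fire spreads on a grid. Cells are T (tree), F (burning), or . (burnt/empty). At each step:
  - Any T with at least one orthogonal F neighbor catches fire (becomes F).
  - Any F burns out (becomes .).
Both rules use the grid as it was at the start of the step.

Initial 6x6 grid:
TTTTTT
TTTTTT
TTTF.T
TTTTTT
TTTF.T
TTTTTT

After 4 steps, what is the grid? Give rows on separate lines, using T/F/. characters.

Step 1: 5 trees catch fire, 2 burn out
  TTTTTT
  TTTFTT
  TTF..T
  TTTFTT
  TTF..T
  TTTFTT
Step 2: 9 trees catch fire, 5 burn out
  TTTFTT
  TTF.FT
  TF...T
  TTF.FT
  TF...T
  TTF.FT
Step 3: 10 trees catch fire, 9 burn out
  TTF.FT
  TF...F
  F....T
  TF...F
  F....T
  TF...F
Step 4: 7 trees catch fire, 10 burn out
  TF...F
  F.....
  .....F
  F.....
  .....F
  F.....

TF...F
F.....
.....F
F.....
.....F
F.....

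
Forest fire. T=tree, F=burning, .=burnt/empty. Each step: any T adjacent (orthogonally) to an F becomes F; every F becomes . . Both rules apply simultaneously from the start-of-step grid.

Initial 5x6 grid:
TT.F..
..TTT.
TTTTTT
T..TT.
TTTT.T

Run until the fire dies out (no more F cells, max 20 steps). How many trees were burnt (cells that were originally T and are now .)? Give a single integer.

Answer: 16

Derivation:
Step 1: +1 fires, +1 burnt (F count now 1)
Step 2: +3 fires, +1 burnt (F count now 3)
Step 3: +3 fires, +3 burnt (F count now 3)
Step 4: +4 fires, +3 burnt (F count now 4)
Step 5: +2 fires, +4 burnt (F count now 2)
Step 6: +2 fires, +2 burnt (F count now 2)
Step 7: +1 fires, +2 burnt (F count now 1)
Step 8: +0 fires, +1 burnt (F count now 0)
Fire out after step 8
Initially T: 19, now '.': 27
Total burnt (originally-T cells now '.'): 16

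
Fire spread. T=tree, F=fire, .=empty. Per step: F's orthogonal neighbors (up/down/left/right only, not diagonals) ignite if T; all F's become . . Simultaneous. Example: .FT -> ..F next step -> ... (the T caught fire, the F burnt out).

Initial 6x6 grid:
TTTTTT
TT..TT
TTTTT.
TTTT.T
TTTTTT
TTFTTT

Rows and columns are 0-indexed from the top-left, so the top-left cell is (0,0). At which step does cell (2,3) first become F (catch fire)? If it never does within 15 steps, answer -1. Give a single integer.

Step 1: cell (2,3)='T' (+3 fires, +1 burnt)
Step 2: cell (2,3)='T' (+5 fires, +3 burnt)
Step 3: cell (2,3)='T' (+6 fires, +5 burnt)
Step 4: cell (2,3)='F' (+4 fires, +6 burnt)
  -> target ignites at step 4
Step 5: cell (2,3)='.' (+4 fires, +4 burnt)
Step 6: cell (2,3)='.' (+3 fires, +4 burnt)
Step 7: cell (2,3)='.' (+4 fires, +3 burnt)
Step 8: cell (2,3)='.' (+2 fires, +4 burnt)
Step 9: cell (2,3)='.' (+0 fires, +2 burnt)
  fire out at step 9

4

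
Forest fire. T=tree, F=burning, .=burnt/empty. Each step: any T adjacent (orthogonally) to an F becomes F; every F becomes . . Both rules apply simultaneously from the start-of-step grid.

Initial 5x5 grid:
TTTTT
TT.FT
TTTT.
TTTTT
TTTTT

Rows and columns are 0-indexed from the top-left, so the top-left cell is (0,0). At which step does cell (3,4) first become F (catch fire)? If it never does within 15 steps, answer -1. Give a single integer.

Step 1: cell (3,4)='T' (+3 fires, +1 burnt)
Step 2: cell (3,4)='T' (+4 fires, +3 burnt)
Step 3: cell (3,4)='F' (+5 fires, +4 burnt)
  -> target ignites at step 3
Step 4: cell (3,4)='.' (+6 fires, +5 burnt)
Step 5: cell (3,4)='.' (+3 fires, +6 burnt)
Step 6: cell (3,4)='.' (+1 fires, +3 burnt)
Step 7: cell (3,4)='.' (+0 fires, +1 burnt)
  fire out at step 7

3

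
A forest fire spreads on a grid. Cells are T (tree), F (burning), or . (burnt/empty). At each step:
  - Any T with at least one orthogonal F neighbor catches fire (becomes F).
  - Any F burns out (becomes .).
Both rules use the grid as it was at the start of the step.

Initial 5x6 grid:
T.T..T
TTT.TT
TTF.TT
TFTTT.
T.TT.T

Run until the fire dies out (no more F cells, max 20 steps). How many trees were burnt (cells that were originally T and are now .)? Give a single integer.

Answer: 19

Derivation:
Step 1: +4 fires, +2 burnt (F count now 4)
Step 2: +6 fires, +4 burnt (F count now 6)
Step 3: +3 fires, +6 burnt (F count now 3)
Step 4: +2 fires, +3 burnt (F count now 2)
Step 5: +2 fires, +2 burnt (F count now 2)
Step 6: +1 fires, +2 burnt (F count now 1)
Step 7: +1 fires, +1 burnt (F count now 1)
Step 8: +0 fires, +1 burnt (F count now 0)
Fire out after step 8
Initially T: 20, now '.': 29
Total burnt (originally-T cells now '.'): 19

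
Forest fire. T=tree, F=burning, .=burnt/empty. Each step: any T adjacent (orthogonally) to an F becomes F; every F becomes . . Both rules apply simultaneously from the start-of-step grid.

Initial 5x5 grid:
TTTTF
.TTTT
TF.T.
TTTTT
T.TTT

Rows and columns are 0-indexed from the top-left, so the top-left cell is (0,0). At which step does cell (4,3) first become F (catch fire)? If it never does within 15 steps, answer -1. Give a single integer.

Step 1: cell (4,3)='T' (+5 fires, +2 burnt)
Step 2: cell (4,3)='T' (+6 fires, +5 burnt)
Step 3: cell (4,3)='T' (+5 fires, +6 burnt)
Step 4: cell (4,3)='F' (+2 fires, +5 burnt)
  -> target ignites at step 4
Step 5: cell (4,3)='.' (+1 fires, +2 burnt)
Step 6: cell (4,3)='.' (+0 fires, +1 burnt)
  fire out at step 6

4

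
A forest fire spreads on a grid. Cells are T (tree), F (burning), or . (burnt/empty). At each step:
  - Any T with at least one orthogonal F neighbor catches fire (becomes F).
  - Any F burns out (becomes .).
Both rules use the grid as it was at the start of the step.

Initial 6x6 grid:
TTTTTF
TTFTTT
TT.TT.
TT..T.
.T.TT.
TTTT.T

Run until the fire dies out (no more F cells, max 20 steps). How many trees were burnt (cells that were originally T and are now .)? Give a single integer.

Step 1: +5 fires, +2 burnt (F count now 5)
Step 2: +6 fires, +5 burnt (F count now 6)
Step 3: +4 fires, +6 burnt (F count now 4)
Step 4: +3 fires, +4 burnt (F count now 3)
Step 5: +2 fires, +3 burnt (F count now 2)
Step 6: +3 fires, +2 burnt (F count now 3)
Step 7: +1 fires, +3 burnt (F count now 1)
Step 8: +0 fires, +1 burnt (F count now 0)
Fire out after step 8
Initially T: 25, now '.': 35
Total burnt (originally-T cells now '.'): 24

Answer: 24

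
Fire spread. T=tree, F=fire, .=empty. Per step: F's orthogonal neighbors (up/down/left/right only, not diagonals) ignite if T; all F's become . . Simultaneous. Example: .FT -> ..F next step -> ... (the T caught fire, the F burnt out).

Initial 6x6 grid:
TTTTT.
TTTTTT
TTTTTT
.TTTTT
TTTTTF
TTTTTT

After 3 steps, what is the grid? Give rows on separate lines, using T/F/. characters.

Step 1: 3 trees catch fire, 1 burn out
  TTTTT.
  TTTTTT
  TTTTTT
  .TTTTF
  TTTTF.
  TTTTTF
Step 2: 4 trees catch fire, 3 burn out
  TTTTT.
  TTTTTT
  TTTTTF
  .TTTF.
  TTTF..
  TTTTF.
Step 3: 5 trees catch fire, 4 burn out
  TTTTT.
  TTTTTF
  TTTTF.
  .TTF..
  TTF...
  TTTF..

TTTTT.
TTTTTF
TTTTF.
.TTF..
TTF...
TTTF..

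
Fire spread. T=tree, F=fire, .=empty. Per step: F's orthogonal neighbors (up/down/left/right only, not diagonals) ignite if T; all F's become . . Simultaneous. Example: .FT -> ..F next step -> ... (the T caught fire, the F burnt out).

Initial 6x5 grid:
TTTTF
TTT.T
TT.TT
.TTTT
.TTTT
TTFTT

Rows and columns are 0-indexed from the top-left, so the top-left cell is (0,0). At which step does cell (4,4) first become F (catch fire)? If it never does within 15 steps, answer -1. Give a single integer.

Step 1: cell (4,4)='T' (+5 fires, +2 burnt)
Step 2: cell (4,4)='T' (+7 fires, +5 burnt)
Step 3: cell (4,4)='F' (+7 fires, +7 burnt)
  -> target ignites at step 3
Step 4: cell (4,4)='.' (+3 fires, +7 burnt)
Step 5: cell (4,4)='.' (+2 fires, +3 burnt)
Step 6: cell (4,4)='.' (+0 fires, +2 burnt)
  fire out at step 6

3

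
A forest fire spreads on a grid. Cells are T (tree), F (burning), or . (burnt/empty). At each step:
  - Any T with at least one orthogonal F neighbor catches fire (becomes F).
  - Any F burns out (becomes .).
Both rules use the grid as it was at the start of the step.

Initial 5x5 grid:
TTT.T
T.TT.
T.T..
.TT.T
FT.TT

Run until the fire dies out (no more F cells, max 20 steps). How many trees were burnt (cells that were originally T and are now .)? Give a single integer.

Step 1: +1 fires, +1 burnt (F count now 1)
Step 2: +1 fires, +1 burnt (F count now 1)
Step 3: +1 fires, +1 burnt (F count now 1)
Step 4: +1 fires, +1 burnt (F count now 1)
Step 5: +1 fires, +1 burnt (F count now 1)
Step 6: +2 fires, +1 burnt (F count now 2)
Step 7: +1 fires, +2 burnt (F count now 1)
Step 8: +1 fires, +1 burnt (F count now 1)
Step 9: +1 fires, +1 burnt (F count now 1)
Step 10: +1 fires, +1 burnt (F count now 1)
Step 11: +0 fires, +1 burnt (F count now 0)
Fire out after step 11
Initially T: 15, now '.': 21
Total burnt (originally-T cells now '.'): 11

Answer: 11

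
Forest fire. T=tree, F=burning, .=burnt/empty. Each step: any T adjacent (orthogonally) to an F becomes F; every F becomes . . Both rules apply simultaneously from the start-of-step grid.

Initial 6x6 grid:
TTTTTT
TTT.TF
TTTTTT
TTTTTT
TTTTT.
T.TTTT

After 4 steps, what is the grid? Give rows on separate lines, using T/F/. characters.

Step 1: 3 trees catch fire, 1 burn out
  TTTTTF
  TTT.F.
  TTTTTF
  TTTTTT
  TTTTT.
  T.TTTT
Step 2: 3 trees catch fire, 3 burn out
  TTTTF.
  TTT...
  TTTTF.
  TTTTTF
  TTTTT.
  T.TTTT
Step 3: 3 trees catch fire, 3 burn out
  TTTF..
  TTT...
  TTTF..
  TTTTF.
  TTTTT.
  T.TTTT
Step 4: 4 trees catch fire, 3 burn out
  TTF...
  TTT...
  TTF...
  TTTF..
  TTTTF.
  T.TTTT

TTF...
TTT...
TTF...
TTTF..
TTTTF.
T.TTTT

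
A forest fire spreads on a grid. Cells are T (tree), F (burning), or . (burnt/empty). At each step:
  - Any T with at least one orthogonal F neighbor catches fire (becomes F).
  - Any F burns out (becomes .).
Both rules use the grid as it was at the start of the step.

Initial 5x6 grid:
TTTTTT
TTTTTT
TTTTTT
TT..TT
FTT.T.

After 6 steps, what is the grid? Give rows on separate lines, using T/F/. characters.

Step 1: 2 trees catch fire, 1 burn out
  TTTTTT
  TTTTTT
  TTTTTT
  FT..TT
  .FT.T.
Step 2: 3 trees catch fire, 2 burn out
  TTTTTT
  TTTTTT
  FTTTTT
  .F..TT
  ..F.T.
Step 3: 2 trees catch fire, 3 burn out
  TTTTTT
  FTTTTT
  .FTTTT
  ....TT
  ....T.
Step 4: 3 trees catch fire, 2 burn out
  FTTTTT
  .FTTTT
  ..FTTT
  ....TT
  ....T.
Step 5: 3 trees catch fire, 3 burn out
  .FTTTT
  ..FTTT
  ...FTT
  ....TT
  ....T.
Step 6: 3 trees catch fire, 3 burn out
  ..FTTT
  ...FTT
  ....FT
  ....TT
  ....T.

..FTTT
...FTT
....FT
....TT
....T.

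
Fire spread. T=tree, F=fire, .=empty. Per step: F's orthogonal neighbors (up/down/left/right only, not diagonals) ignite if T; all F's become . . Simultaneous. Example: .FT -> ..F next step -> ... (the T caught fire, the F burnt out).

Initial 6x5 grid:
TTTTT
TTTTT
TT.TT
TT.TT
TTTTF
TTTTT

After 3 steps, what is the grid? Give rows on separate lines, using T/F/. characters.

Step 1: 3 trees catch fire, 1 burn out
  TTTTT
  TTTTT
  TT.TT
  TT.TF
  TTTF.
  TTTTF
Step 2: 4 trees catch fire, 3 burn out
  TTTTT
  TTTTT
  TT.TF
  TT.F.
  TTF..
  TTTF.
Step 3: 4 trees catch fire, 4 burn out
  TTTTT
  TTTTF
  TT.F.
  TT...
  TF...
  TTF..

TTTTT
TTTTF
TT.F.
TT...
TF...
TTF..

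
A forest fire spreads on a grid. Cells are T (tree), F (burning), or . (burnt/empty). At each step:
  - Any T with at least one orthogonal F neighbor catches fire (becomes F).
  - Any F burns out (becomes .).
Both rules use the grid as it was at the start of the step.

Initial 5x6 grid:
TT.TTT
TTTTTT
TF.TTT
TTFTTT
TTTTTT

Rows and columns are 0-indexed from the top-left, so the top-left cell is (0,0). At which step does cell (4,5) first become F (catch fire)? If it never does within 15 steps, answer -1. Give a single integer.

Step 1: cell (4,5)='T' (+5 fires, +2 burnt)
Step 2: cell (4,5)='T' (+8 fires, +5 burnt)
Step 3: cell (4,5)='T' (+6 fires, +8 burnt)
Step 4: cell (4,5)='F' (+4 fires, +6 burnt)
  -> target ignites at step 4
Step 5: cell (4,5)='.' (+2 fires, +4 burnt)
Step 6: cell (4,5)='.' (+1 fires, +2 burnt)
Step 7: cell (4,5)='.' (+0 fires, +1 burnt)
  fire out at step 7

4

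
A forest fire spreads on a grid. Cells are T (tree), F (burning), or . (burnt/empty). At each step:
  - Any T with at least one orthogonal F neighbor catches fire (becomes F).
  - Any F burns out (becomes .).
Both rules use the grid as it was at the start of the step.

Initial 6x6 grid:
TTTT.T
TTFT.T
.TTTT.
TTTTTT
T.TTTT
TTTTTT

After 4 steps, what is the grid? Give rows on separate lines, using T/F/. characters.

Step 1: 4 trees catch fire, 1 burn out
  TTFT.T
  TF.F.T
  .TFTT.
  TTTTTT
  T.TTTT
  TTTTTT
Step 2: 6 trees catch fire, 4 burn out
  TF.F.T
  F....T
  .F.FT.
  TTFTTT
  T.TTTT
  TTTTTT
Step 3: 5 trees catch fire, 6 burn out
  F....T
  .....T
  ....F.
  TF.FTT
  T.FTTT
  TTTTTT
Step 4: 4 trees catch fire, 5 burn out
  .....T
  .....T
  ......
  F...FT
  T..FTT
  TTFTTT

.....T
.....T
......
F...FT
T..FTT
TTFTTT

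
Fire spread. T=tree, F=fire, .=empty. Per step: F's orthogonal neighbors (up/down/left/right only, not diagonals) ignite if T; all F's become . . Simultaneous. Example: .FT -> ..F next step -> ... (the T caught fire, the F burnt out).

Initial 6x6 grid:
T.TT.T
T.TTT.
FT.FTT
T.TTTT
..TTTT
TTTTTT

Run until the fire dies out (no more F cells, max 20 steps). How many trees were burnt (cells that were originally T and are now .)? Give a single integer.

Step 1: +6 fires, +2 burnt (F count now 6)
Step 2: +8 fires, +6 burnt (F count now 8)
Step 3: +5 fires, +8 burnt (F count now 5)
Step 4: +3 fires, +5 burnt (F count now 3)
Step 5: +2 fires, +3 burnt (F count now 2)
Step 6: +1 fires, +2 burnt (F count now 1)
Step 7: +0 fires, +1 burnt (F count now 0)
Fire out after step 7
Initially T: 26, now '.': 35
Total burnt (originally-T cells now '.'): 25

Answer: 25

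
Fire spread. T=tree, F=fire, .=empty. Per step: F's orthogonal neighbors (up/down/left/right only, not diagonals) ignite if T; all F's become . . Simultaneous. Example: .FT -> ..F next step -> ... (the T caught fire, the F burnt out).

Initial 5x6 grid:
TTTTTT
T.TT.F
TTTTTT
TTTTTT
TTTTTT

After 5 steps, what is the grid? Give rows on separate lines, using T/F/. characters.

Step 1: 2 trees catch fire, 1 burn out
  TTTTTF
  T.TT..
  TTTTTF
  TTTTTT
  TTTTTT
Step 2: 3 trees catch fire, 2 burn out
  TTTTF.
  T.TT..
  TTTTF.
  TTTTTF
  TTTTTT
Step 3: 4 trees catch fire, 3 burn out
  TTTF..
  T.TT..
  TTTF..
  TTTTF.
  TTTTTF
Step 4: 5 trees catch fire, 4 burn out
  TTF...
  T.TF..
  TTF...
  TTTF..
  TTTTF.
Step 5: 5 trees catch fire, 5 burn out
  TF....
  T.F...
  TF....
  TTF...
  TTTF..

TF....
T.F...
TF....
TTF...
TTTF..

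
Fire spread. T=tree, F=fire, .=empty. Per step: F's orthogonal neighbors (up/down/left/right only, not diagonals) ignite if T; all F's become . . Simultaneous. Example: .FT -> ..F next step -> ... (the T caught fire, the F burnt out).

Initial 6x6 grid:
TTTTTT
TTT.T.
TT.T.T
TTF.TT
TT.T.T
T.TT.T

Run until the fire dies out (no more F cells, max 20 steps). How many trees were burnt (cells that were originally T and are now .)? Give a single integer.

Answer: 17

Derivation:
Step 1: +1 fires, +1 burnt (F count now 1)
Step 2: +3 fires, +1 burnt (F count now 3)
Step 3: +3 fires, +3 burnt (F count now 3)
Step 4: +4 fires, +3 burnt (F count now 4)
Step 5: +2 fires, +4 burnt (F count now 2)
Step 6: +1 fires, +2 burnt (F count now 1)
Step 7: +1 fires, +1 burnt (F count now 1)
Step 8: +2 fires, +1 burnt (F count now 2)
Step 9: +0 fires, +2 burnt (F count now 0)
Fire out after step 9
Initially T: 26, now '.': 27
Total burnt (originally-T cells now '.'): 17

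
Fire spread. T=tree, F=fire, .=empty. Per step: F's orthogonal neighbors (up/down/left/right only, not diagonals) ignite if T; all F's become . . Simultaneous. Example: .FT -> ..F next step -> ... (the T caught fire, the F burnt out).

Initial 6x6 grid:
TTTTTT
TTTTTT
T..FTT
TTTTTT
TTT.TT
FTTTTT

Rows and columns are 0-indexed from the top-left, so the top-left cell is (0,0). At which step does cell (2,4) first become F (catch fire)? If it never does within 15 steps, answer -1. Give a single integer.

Step 1: cell (2,4)='F' (+5 fires, +2 burnt)
  -> target ignites at step 1
Step 2: cell (2,4)='.' (+9 fires, +5 burnt)
Step 3: cell (2,4)='.' (+10 fires, +9 burnt)
Step 4: cell (2,4)='.' (+5 fires, +10 burnt)
Step 5: cell (2,4)='.' (+2 fires, +5 burnt)
Step 6: cell (2,4)='.' (+0 fires, +2 burnt)
  fire out at step 6

1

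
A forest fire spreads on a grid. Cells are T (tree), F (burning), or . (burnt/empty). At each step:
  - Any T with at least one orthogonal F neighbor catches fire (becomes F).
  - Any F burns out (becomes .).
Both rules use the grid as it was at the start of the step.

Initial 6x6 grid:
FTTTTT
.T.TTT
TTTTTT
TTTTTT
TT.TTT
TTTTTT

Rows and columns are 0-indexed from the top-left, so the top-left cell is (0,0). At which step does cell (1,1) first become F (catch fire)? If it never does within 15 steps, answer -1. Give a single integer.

Step 1: cell (1,1)='T' (+1 fires, +1 burnt)
Step 2: cell (1,1)='F' (+2 fires, +1 burnt)
  -> target ignites at step 2
Step 3: cell (1,1)='.' (+2 fires, +2 burnt)
Step 4: cell (1,1)='.' (+5 fires, +2 burnt)
Step 5: cell (1,1)='.' (+6 fires, +5 burnt)
Step 6: cell (1,1)='.' (+5 fires, +6 burnt)
Step 7: cell (1,1)='.' (+5 fires, +5 burnt)
Step 8: cell (1,1)='.' (+3 fires, +5 burnt)
Step 9: cell (1,1)='.' (+2 fires, +3 burnt)
Step 10: cell (1,1)='.' (+1 fires, +2 burnt)
Step 11: cell (1,1)='.' (+0 fires, +1 burnt)
  fire out at step 11

2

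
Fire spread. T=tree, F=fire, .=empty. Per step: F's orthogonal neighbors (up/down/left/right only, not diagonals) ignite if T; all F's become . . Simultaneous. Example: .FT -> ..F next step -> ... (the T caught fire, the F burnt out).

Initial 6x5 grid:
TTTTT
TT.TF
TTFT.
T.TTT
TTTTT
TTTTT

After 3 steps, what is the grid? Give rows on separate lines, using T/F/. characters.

Step 1: 5 trees catch fire, 2 burn out
  TTTTF
  TT.F.
  TF.F.
  T.FTT
  TTTTT
  TTTTT
Step 2: 5 trees catch fire, 5 burn out
  TTTF.
  TF...
  F....
  T..FT
  TTFTT
  TTTTT
Step 3: 8 trees catch fire, 5 burn out
  TFF..
  F....
  .....
  F...F
  TF.FT
  TTFTT

TFF..
F....
.....
F...F
TF.FT
TTFTT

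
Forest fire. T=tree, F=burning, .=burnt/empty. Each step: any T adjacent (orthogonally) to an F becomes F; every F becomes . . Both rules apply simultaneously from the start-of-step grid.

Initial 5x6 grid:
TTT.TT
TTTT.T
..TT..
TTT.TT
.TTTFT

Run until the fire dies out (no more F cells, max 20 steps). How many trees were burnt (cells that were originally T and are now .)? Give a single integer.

Answer: 18

Derivation:
Step 1: +3 fires, +1 burnt (F count now 3)
Step 2: +2 fires, +3 burnt (F count now 2)
Step 3: +2 fires, +2 burnt (F count now 2)
Step 4: +2 fires, +2 burnt (F count now 2)
Step 5: +3 fires, +2 burnt (F count now 3)
Step 6: +3 fires, +3 burnt (F count now 3)
Step 7: +2 fires, +3 burnt (F count now 2)
Step 8: +1 fires, +2 burnt (F count now 1)
Step 9: +0 fires, +1 burnt (F count now 0)
Fire out after step 9
Initially T: 21, now '.': 27
Total burnt (originally-T cells now '.'): 18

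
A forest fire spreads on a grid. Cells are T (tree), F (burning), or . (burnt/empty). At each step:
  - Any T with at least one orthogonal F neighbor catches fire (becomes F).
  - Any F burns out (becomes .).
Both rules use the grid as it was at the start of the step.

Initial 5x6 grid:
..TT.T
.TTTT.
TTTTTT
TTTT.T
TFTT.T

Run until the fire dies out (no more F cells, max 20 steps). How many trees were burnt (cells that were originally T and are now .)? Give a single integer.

Answer: 21

Derivation:
Step 1: +3 fires, +1 burnt (F count now 3)
Step 2: +4 fires, +3 burnt (F count now 4)
Step 3: +4 fires, +4 burnt (F count now 4)
Step 4: +2 fires, +4 burnt (F count now 2)
Step 5: +3 fires, +2 burnt (F count now 3)
Step 6: +3 fires, +3 burnt (F count now 3)
Step 7: +1 fires, +3 burnt (F count now 1)
Step 8: +1 fires, +1 burnt (F count now 1)
Step 9: +0 fires, +1 burnt (F count now 0)
Fire out after step 9
Initially T: 22, now '.': 29
Total burnt (originally-T cells now '.'): 21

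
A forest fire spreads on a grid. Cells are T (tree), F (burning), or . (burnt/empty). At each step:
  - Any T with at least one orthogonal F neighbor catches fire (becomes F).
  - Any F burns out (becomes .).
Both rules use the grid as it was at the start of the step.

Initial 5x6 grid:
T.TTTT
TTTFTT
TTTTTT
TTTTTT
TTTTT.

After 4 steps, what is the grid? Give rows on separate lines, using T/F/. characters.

Step 1: 4 trees catch fire, 1 burn out
  T.TFTT
  TTF.FT
  TTTFTT
  TTTTTT
  TTTTT.
Step 2: 7 trees catch fire, 4 burn out
  T.F.FT
  TF...F
  TTF.FT
  TTTFTT
  TTTTT.
Step 3: 7 trees catch fire, 7 burn out
  T....F
  F.....
  TF...F
  TTF.FT
  TTTFT.
Step 4: 6 trees catch fire, 7 burn out
  F.....
  ......
  F.....
  TF...F
  TTF.F.

F.....
......
F.....
TF...F
TTF.F.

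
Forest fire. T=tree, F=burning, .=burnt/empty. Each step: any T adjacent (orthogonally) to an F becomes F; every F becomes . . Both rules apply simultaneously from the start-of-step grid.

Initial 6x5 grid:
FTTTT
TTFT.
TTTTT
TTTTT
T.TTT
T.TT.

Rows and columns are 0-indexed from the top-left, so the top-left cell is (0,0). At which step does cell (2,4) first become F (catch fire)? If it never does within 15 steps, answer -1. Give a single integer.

Step 1: cell (2,4)='T' (+6 fires, +2 burnt)
Step 2: cell (2,4)='T' (+5 fires, +6 burnt)
Step 3: cell (2,4)='F' (+6 fires, +5 burnt)
  -> target ignites at step 3
Step 4: cell (2,4)='.' (+4 fires, +6 burnt)
Step 5: cell (2,4)='.' (+3 fires, +4 burnt)
Step 6: cell (2,4)='.' (+0 fires, +3 burnt)
  fire out at step 6

3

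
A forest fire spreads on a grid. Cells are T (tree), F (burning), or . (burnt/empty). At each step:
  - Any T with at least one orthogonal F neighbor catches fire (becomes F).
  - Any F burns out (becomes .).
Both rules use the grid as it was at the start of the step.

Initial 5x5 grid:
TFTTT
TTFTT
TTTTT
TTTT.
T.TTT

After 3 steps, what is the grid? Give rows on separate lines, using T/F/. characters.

Step 1: 5 trees catch fire, 2 burn out
  F.FTT
  TF.FT
  TTFTT
  TTTT.
  T.TTT
Step 2: 6 trees catch fire, 5 burn out
  ...FT
  F...F
  TF.FT
  TTFT.
  T.TTT
Step 3: 6 trees catch fire, 6 burn out
  ....F
  .....
  F...F
  TF.F.
  T.FTT

....F
.....
F...F
TF.F.
T.FTT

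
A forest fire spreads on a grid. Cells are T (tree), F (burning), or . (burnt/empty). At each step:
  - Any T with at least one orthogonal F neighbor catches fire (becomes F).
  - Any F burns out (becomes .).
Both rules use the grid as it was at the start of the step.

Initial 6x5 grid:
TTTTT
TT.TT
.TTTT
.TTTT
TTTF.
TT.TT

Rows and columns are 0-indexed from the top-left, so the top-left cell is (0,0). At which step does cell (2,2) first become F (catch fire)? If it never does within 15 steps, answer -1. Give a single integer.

Step 1: cell (2,2)='T' (+3 fires, +1 burnt)
Step 2: cell (2,2)='T' (+5 fires, +3 burnt)
Step 3: cell (2,2)='F' (+6 fires, +5 burnt)
  -> target ignites at step 3
Step 4: cell (2,2)='.' (+4 fires, +6 burnt)
Step 5: cell (2,2)='.' (+3 fires, +4 burnt)
Step 6: cell (2,2)='.' (+2 fires, +3 burnt)
Step 7: cell (2,2)='.' (+1 fires, +2 burnt)
Step 8: cell (2,2)='.' (+0 fires, +1 burnt)
  fire out at step 8

3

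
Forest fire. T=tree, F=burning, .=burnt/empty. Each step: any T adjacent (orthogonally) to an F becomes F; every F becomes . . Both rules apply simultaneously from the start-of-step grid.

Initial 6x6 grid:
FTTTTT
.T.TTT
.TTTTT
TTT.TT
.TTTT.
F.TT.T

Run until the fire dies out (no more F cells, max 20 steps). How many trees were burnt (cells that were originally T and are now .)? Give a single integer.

Answer: 25

Derivation:
Step 1: +1 fires, +2 burnt (F count now 1)
Step 2: +2 fires, +1 burnt (F count now 2)
Step 3: +2 fires, +2 burnt (F count now 2)
Step 4: +4 fires, +2 burnt (F count now 4)
Step 5: +6 fires, +4 burnt (F count now 6)
Step 6: +3 fires, +6 burnt (F count now 3)
Step 7: +4 fires, +3 burnt (F count now 4)
Step 8: +3 fires, +4 burnt (F count now 3)
Step 9: +0 fires, +3 burnt (F count now 0)
Fire out after step 9
Initially T: 26, now '.': 35
Total burnt (originally-T cells now '.'): 25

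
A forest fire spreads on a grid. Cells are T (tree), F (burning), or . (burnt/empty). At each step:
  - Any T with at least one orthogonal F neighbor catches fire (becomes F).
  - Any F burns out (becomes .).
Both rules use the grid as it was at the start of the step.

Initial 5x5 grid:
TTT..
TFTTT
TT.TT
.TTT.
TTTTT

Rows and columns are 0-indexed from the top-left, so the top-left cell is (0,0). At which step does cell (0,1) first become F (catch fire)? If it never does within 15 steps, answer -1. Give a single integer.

Step 1: cell (0,1)='F' (+4 fires, +1 burnt)
  -> target ignites at step 1
Step 2: cell (0,1)='.' (+5 fires, +4 burnt)
Step 3: cell (0,1)='.' (+4 fires, +5 burnt)
Step 4: cell (0,1)='.' (+4 fires, +4 burnt)
Step 5: cell (0,1)='.' (+1 fires, +4 burnt)
Step 6: cell (0,1)='.' (+1 fires, +1 burnt)
Step 7: cell (0,1)='.' (+0 fires, +1 burnt)
  fire out at step 7

1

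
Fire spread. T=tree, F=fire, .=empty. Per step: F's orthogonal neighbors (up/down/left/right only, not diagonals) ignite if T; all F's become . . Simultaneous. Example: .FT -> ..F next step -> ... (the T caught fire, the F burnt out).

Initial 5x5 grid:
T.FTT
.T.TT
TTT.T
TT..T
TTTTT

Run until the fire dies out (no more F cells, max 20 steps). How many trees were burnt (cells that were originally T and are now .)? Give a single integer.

Step 1: +1 fires, +1 burnt (F count now 1)
Step 2: +2 fires, +1 burnt (F count now 2)
Step 3: +1 fires, +2 burnt (F count now 1)
Step 4: +1 fires, +1 burnt (F count now 1)
Step 5: +1 fires, +1 burnt (F count now 1)
Step 6: +1 fires, +1 burnt (F count now 1)
Step 7: +1 fires, +1 burnt (F count now 1)
Step 8: +1 fires, +1 burnt (F count now 1)
Step 9: +1 fires, +1 burnt (F count now 1)
Step 10: +2 fires, +1 burnt (F count now 2)
Step 11: +2 fires, +2 burnt (F count now 2)
Step 12: +3 fires, +2 burnt (F count now 3)
Step 13: +0 fires, +3 burnt (F count now 0)
Fire out after step 13
Initially T: 18, now '.': 24
Total burnt (originally-T cells now '.'): 17

Answer: 17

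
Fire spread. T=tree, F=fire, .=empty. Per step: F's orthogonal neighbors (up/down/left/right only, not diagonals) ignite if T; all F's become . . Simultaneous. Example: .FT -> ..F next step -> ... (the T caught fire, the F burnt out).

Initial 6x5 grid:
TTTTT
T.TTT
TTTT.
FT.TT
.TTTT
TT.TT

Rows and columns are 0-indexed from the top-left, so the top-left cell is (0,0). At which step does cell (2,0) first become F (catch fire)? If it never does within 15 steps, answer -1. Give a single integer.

Step 1: cell (2,0)='F' (+2 fires, +1 burnt)
  -> target ignites at step 1
Step 2: cell (2,0)='.' (+3 fires, +2 burnt)
Step 3: cell (2,0)='.' (+4 fires, +3 burnt)
Step 4: cell (2,0)='.' (+5 fires, +4 burnt)
Step 5: cell (2,0)='.' (+5 fires, +5 burnt)
Step 6: cell (2,0)='.' (+4 fires, +5 burnt)
Step 7: cell (2,0)='.' (+1 fires, +4 burnt)
Step 8: cell (2,0)='.' (+0 fires, +1 burnt)
  fire out at step 8

1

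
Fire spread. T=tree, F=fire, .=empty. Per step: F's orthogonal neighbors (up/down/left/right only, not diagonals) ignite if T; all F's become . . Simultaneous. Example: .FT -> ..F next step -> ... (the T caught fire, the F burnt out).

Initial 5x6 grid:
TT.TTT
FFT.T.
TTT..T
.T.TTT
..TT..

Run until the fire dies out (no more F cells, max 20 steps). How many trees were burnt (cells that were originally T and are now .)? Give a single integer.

Step 1: +5 fires, +2 burnt (F count now 5)
Step 2: +2 fires, +5 burnt (F count now 2)
Step 3: +0 fires, +2 burnt (F count now 0)
Fire out after step 3
Initially T: 17, now '.': 20
Total burnt (originally-T cells now '.'): 7

Answer: 7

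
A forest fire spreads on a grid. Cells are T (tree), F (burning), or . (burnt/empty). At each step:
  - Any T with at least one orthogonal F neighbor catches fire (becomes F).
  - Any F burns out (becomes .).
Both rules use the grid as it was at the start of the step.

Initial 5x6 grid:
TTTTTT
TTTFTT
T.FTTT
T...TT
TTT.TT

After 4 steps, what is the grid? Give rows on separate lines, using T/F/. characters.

Step 1: 4 trees catch fire, 2 burn out
  TTTFTT
  TTF.FT
  T..FTT
  T...TT
  TTT.TT
Step 2: 5 trees catch fire, 4 burn out
  TTF.FT
  TF...F
  T...FT
  T...TT
  TTT.TT
Step 3: 5 trees catch fire, 5 burn out
  TF...F
  F.....
  T....F
  T...FT
  TTT.TT
Step 4: 4 trees catch fire, 5 burn out
  F.....
  ......
  F.....
  T....F
  TTT.FT

F.....
......
F.....
T....F
TTT.FT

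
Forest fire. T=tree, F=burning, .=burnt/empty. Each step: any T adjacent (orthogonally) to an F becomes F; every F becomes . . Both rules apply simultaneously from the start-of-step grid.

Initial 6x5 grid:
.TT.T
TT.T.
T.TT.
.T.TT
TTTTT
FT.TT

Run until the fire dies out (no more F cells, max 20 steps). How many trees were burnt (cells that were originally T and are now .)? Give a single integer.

Answer: 14

Derivation:
Step 1: +2 fires, +1 burnt (F count now 2)
Step 2: +1 fires, +2 burnt (F count now 1)
Step 3: +2 fires, +1 burnt (F count now 2)
Step 4: +1 fires, +2 burnt (F count now 1)
Step 5: +3 fires, +1 burnt (F count now 3)
Step 6: +3 fires, +3 burnt (F count now 3)
Step 7: +2 fires, +3 burnt (F count now 2)
Step 8: +0 fires, +2 burnt (F count now 0)
Fire out after step 8
Initially T: 20, now '.': 24
Total burnt (originally-T cells now '.'): 14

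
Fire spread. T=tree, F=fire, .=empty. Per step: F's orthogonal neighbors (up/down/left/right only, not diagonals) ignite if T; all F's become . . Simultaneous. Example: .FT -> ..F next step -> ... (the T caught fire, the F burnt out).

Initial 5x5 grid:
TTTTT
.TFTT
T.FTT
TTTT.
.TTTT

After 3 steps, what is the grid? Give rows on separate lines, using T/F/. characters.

Step 1: 5 trees catch fire, 2 burn out
  TTFTT
  .F.FT
  T..FT
  TTFT.
  .TTTT
Step 2: 7 trees catch fire, 5 burn out
  TF.FT
  ....F
  T...F
  TF.F.
  .TFTT
Step 3: 5 trees catch fire, 7 burn out
  F...F
  .....
  T....
  F....
  .F.FT

F...F
.....
T....
F....
.F.FT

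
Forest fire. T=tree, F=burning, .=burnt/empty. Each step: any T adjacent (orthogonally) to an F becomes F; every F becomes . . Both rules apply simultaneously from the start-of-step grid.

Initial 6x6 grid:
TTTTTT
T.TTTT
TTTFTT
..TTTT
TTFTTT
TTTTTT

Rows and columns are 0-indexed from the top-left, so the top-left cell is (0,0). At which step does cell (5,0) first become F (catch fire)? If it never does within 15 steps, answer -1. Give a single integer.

Step 1: cell (5,0)='T' (+8 fires, +2 burnt)
Step 2: cell (5,0)='T' (+10 fires, +8 burnt)
Step 3: cell (5,0)='F' (+8 fires, +10 burnt)
  -> target ignites at step 3
Step 4: cell (5,0)='.' (+4 fires, +8 burnt)
Step 5: cell (5,0)='.' (+1 fires, +4 burnt)
Step 6: cell (5,0)='.' (+0 fires, +1 burnt)
  fire out at step 6

3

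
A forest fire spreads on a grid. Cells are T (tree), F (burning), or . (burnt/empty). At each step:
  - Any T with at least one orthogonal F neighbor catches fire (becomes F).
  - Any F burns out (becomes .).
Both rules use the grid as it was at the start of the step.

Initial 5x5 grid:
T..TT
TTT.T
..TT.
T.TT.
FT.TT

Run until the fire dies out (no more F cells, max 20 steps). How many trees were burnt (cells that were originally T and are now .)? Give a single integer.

Answer: 2

Derivation:
Step 1: +2 fires, +1 burnt (F count now 2)
Step 2: +0 fires, +2 burnt (F count now 0)
Fire out after step 2
Initially T: 15, now '.': 12
Total burnt (originally-T cells now '.'): 2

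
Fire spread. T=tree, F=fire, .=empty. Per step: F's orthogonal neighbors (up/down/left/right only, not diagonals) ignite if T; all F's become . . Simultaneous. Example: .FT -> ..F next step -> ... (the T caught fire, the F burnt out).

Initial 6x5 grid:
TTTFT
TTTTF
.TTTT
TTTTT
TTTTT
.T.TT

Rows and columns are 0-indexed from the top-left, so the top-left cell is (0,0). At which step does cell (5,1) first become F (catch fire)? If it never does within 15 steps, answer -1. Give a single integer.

Step 1: cell (5,1)='T' (+4 fires, +2 burnt)
Step 2: cell (5,1)='T' (+4 fires, +4 burnt)
Step 3: cell (5,1)='T' (+5 fires, +4 burnt)
Step 4: cell (5,1)='T' (+5 fires, +5 burnt)
Step 5: cell (5,1)='T' (+3 fires, +5 burnt)
Step 6: cell (5,1)='T' (+2 fires, +3 burnt)
Step 7: cell (5,1)='F' (+2 fires, +2 burnt)
  -> target ignites at step 7
Step 8: cell (5,1)='.' (+0 fires, +2 burnt)
  fire out at step 8

7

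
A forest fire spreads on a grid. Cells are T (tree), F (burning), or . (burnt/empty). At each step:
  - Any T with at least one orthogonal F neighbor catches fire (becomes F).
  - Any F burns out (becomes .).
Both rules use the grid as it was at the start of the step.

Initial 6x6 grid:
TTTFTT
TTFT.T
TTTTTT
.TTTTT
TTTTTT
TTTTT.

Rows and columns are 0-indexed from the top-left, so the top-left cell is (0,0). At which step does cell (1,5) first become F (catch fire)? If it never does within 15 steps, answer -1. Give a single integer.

Step 1: cell (1,5)='T' (+5 fires, +2 burnt)
Step 2: cell (1,5)='T' (+6 fires, +5 burnt)
Step 3: cell (1,5)='F' (+7 fires, +6 burnt)
  -> target ignites at step 3
Step 4: cell (1,5)='.' (+5 fires, +7 burnt)
Step 5: cell (1,5)='.' (+5 fires, +5 burnt)
Step 6: cell (1,5)='.' (+3 fires, +5 burnt)
Step 7: cell (1,5)='.' (+0 fires, +3 burnt)
  fire out at step 7

3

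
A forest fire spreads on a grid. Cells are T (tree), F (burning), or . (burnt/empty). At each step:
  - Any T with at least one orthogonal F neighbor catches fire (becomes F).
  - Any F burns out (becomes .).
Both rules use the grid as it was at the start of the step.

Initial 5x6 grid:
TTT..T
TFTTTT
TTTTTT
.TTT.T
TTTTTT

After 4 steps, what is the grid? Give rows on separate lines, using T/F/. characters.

Step 1: 4 trees catch fire, 1 burn out
  TFT..T
  F.FTTT
  TFTTTT
  .TTT.T
  TTTTTT
Step 2: 6 trees catch fire, 4 burn out
  F.F..T
  ...FTT
  F.FTTT
  .FTT.T
  TTTTTT
Step 3: 4 trees catch fire, 6 burn out
  .....T
  ....FT
  ...FTT
  ..FT.T
  TFTTTT
Step 4: 5 trees catch fire, 4 burn out
  .....T
  .....F
  ....FT
  ...F.T
  F.FTTT

.....T
.....F
....FT
...F.T
F.FTTT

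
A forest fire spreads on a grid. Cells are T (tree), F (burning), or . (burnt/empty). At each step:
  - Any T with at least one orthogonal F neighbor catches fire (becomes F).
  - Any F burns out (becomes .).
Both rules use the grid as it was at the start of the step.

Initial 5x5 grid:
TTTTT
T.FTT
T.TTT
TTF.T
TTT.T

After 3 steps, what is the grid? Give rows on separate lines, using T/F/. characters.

Step 1: 5 trees catch fire, 2 burn out
  TTFTT
  T..FT
  T.FTT
  TF..T
  TTF.T
Step 2: 6 trees catch fire, 5 burn out
  TF.FT
  T...F
  T..FT
  F...T
  TF..T
Step 3: 5 trees catch fire, 6 burn out
  F...F
  T....
  F...F
  ....T
  F...T

F...F
T....
F...F
....T
F...T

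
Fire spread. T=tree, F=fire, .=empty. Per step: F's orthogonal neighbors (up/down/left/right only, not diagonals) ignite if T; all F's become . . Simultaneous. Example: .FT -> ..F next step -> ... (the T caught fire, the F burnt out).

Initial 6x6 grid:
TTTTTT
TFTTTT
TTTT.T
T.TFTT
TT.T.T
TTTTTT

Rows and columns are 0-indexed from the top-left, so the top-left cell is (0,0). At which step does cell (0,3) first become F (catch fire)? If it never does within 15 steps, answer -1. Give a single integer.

Step 1: cell (0,3)='T' (+8 fires, +2 burnt)
Step 2: cell (0,3)='T' (+7 fires, +8 burnt)
Step 3: cell (0,3)='F' (+7 fires, +7 burnt)
  -> target ignites at step 3
Step 4: cell (0,3)='.' (+5 fires, +7 burnt)
Step 5: cell (0,3)='.' (+3 fires, +5 burnt)
Step 6: cell (0,3)='.' (+0 fires, +3 burnt)
  fire out at step 6

3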